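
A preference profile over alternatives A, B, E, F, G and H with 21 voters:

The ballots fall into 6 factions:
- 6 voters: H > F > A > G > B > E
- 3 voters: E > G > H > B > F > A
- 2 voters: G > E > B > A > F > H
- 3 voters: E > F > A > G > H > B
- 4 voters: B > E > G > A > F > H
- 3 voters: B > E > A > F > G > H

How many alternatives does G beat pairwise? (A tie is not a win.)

2

G against each rival (21 voters):
G vs A: A wins 12–9.
G vs B: G preferred on 6+3+2+3 = 14 ballots; G wins 14–7.
G vs E: G preferred on 6+2 = 8 ballots; E wins 13–8.
G–F: F 12–9.
G vs H: G preferred on 3+2+3+4+3 = 15 ballots; G wins 15–6.
G beats B, H; loses to A, E, F — 2 pairwise wins.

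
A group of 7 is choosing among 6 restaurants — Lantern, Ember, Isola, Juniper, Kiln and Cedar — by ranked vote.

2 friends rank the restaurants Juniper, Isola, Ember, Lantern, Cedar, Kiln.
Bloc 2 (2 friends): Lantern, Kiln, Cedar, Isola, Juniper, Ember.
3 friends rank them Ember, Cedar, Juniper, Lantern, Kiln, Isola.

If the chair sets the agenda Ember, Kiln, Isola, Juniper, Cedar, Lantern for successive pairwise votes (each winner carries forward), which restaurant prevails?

Round 1: Ember vs Kiln — 5–2, Ember advances.
Round 2: Ember vs Isola — 3–4, Isola advances.
Round 3: Isola vs Juniper — 2–5, Juniper advances.
Round 4: Juniper vs Cedar — 2–5, Cedar advances.
Round 5: Cedar vs Lantern — 3–4, Lantern advances.
The agenda winner is Lantern.

Lantern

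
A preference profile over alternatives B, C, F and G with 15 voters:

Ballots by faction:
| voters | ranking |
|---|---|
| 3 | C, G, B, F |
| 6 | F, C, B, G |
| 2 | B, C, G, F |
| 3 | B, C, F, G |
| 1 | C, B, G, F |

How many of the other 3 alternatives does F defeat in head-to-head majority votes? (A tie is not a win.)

F against each rival (15 voters):
F vs B: F preferred on 6 ballots; B wins 9–6.
F vs C: C wins 9–6.
F vs G: 9 to 6, F.
F beats G; loses to B, C — 1 pairwise win.

1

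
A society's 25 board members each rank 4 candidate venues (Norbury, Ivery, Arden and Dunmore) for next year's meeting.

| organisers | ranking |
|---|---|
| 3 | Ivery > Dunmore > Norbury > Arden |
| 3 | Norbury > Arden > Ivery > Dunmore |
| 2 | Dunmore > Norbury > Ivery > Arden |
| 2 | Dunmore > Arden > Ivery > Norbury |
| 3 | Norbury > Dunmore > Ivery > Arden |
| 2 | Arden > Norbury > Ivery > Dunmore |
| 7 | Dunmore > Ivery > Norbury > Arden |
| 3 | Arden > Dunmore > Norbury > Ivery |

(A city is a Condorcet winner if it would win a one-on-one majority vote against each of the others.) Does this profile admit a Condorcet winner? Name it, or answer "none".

Check each pair by majority over 25 ballots:
Norbury–Ivery: Norbury 13–12.
Norbury vs Arden: Norbury preferred on 3+3+2+3+7 = 18 ballots; Norbury wins 18–7.
Norbury vs Dunmore: 8 to 17, Dunmore.
Ivery vs Arden: Ivery, 15–10.
Ivery vs Dunmore: Dunmore wins 17–8.
Arden vs Dunmore: 8 to 17, Dunmore.
Dunmore wins every pairwise contest, so Dunmore is the Condorcet winner.

Dunmore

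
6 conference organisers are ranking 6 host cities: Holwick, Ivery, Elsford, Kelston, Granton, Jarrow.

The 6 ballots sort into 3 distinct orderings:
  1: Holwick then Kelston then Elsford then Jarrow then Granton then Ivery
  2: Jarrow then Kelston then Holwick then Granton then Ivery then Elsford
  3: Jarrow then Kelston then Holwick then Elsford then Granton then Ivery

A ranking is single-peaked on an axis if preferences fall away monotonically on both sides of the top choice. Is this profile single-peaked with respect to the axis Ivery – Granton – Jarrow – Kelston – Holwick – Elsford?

yes

Axis positions: Ivery=1, Granton=2, Jarrow=3, Kelston=4, Holwick=5, Elsford=6.
Cluster 1 (peak Holwick at position 5): ranking walks positions 5-4-6-3-2-1, expanding outward from the peak — single-peaked.
Cluster 2 (peak Jarrow at position 3): ranking walks positions 3-4-5-2-1-6, expanding outward from the peak — single-peaked.
Cluster 3 (peak Jarrow at position 3): ranking walks positions 3-4-5-6-2-1, expanding outward from the peak — single-peaked.
Every ranking is single-peaked on this axis.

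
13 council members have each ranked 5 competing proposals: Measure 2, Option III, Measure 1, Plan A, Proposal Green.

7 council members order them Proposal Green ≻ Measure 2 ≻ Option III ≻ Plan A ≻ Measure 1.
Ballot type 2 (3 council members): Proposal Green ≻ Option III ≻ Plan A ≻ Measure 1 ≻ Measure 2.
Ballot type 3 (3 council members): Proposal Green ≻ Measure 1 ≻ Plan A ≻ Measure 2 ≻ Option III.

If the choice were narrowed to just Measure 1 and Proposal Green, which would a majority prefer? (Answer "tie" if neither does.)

Proposal Green

No ballot ranks Measure 1 above Proposal Green: 0.
Ballots ranking Proposal Green above Measure 1: 13 − 0 = 13.
Proposal Green wins the head-to-head 13–0.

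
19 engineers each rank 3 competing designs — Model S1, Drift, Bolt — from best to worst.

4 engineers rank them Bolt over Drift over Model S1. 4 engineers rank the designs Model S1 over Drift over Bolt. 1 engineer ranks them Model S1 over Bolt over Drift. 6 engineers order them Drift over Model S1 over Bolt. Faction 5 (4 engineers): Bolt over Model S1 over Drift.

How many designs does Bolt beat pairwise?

Bolt against each rival (19 engineers):
Bolt vs Model S1: 4+4 = 8 for Bolt, 11 for Model S1 — Model S1 by 11–8.
Bolt vs Drift: Bolt preferred on 4+1+4 = 9 ballots; Drift wins 10–9.
Bolt beats no one; loses to Model S1, Drift — 0 pairwise wins.

0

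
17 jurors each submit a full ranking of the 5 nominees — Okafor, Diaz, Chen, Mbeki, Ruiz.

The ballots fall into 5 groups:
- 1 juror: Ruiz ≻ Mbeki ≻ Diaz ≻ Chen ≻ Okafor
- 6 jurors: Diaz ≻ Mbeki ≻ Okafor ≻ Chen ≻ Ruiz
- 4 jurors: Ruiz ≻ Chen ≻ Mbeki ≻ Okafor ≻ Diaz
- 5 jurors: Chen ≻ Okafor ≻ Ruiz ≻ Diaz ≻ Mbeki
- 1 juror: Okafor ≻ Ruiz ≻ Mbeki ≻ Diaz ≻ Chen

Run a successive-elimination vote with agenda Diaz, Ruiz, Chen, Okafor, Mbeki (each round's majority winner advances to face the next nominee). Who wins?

Round 1: Diaz vs Ruiz — 6–11, Ruiz advances.
Round 2: Ruiz vs Chen — 6–11, Chen advances.
Round 3: Chen vs Okafor — 10–7, Chen advances.
Round 4: Chen vs Mbeki — 9–8, Chen advances.
The agenda winner is Chen.

Chen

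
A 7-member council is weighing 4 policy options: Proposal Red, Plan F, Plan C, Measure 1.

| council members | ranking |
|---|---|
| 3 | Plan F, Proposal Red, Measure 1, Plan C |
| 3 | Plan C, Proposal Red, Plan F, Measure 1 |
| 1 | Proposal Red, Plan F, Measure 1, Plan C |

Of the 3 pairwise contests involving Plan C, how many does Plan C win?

Plan C against each rival (7 council members):
Plan C–Proposal Red: Proposal Red 4–3.
Plan C vs Plan F: Plan F wins 4–3.
Plan C vs Measure 1: Plan C preferred on 3 ballots; Measure 1 wins 4–3.
Plan C beats no one; loses to Proposal Red, Plan F, Measure 1 — 0 pairwise wins.

0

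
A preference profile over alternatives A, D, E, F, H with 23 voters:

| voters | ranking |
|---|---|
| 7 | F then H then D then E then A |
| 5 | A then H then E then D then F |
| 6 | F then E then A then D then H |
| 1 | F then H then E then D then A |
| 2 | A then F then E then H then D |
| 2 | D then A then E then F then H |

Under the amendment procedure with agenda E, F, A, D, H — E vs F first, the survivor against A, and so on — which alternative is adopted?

Round 1: E vs F — 7–16, F advances.
Round 2: F vs A — 14–9, F advances.
Round 3: F vs D — 16–7, F advances.
Round 4: F vs H — 18–5, F advances.
F survives the agenda.

F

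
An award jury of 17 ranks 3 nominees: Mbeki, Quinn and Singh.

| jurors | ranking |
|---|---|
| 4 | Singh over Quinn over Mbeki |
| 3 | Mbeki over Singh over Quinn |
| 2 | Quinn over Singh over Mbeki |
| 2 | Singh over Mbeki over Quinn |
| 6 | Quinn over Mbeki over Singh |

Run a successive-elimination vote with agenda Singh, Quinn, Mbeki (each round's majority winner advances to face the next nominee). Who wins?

Round 1: Singh vs Quinn — 9–8, Singh advances.
Round 2: Singh vs Mbeki — 8–9, Mbeki advances.
Mbeki survives the agenda.

Mbeki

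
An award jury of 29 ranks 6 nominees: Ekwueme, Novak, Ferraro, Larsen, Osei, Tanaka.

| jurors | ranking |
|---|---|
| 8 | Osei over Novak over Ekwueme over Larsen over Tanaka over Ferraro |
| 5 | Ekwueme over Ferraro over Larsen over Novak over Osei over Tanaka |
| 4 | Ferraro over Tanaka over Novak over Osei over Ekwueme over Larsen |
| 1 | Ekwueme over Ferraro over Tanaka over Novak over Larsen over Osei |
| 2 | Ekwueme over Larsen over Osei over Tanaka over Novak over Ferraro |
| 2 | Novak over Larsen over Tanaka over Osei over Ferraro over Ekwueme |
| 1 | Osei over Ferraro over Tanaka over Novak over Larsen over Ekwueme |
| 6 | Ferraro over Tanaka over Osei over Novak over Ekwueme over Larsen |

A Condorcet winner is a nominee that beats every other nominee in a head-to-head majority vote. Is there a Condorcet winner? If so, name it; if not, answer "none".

Pairwise majorities:
Ekwueme–Novak: Novak 21–8.
Ekwueme vs Ferraro: 16 to 13, Ekwueme.
Ekwueme vs Larsen: Ekwueme, 26–3.
Ekwueme vs Osei: 5+1+2 = 8 for Ekwueme, 21 for Osei — Osei by 21–8.
Ekwueme vs Tanaka: Ekwueme is ranked higher on 8+5+1+2 = 16 ballots, Tanaka on 13. Ekwueme wins 16–13.
Novak vs Ferraro: 12 to 17, Ferraro.
Novak vs Larsen: Novak is ranked higher on 8+4+1+2+1+6 = 22 ballots, Larsen on 7. Novak wins 22–7.
Novak vs Osei: Osei, 17–12.
Novak vs Tanaka: 8+5+2 = 15 for Novak, 14 for Tanaka — Novak by 15–14.
Ferraro vs Larsen: Ferraro, 17–12.
Ferraro vs Osei: Ferraro wins 16–13.
Ferraro vs Tanaka: 5+4+1+1+6 = 17 for Ferraro, 12 for Tanaka — Ferraro by 17–12.
Larsen vs Osei: Osei wins 19–10.
Larsen vs Tanaka: Larsen, 17–12.
Osei vs Tanaka: Osei wins 16–13.
No nominee is unbeaten: Ekwueme loses to Novak; Novak loses to Ferraro; Ferraro loses to Ekwueme; Larsen loses to Ekwueme; Osei loses to Ferraro; Tanaka loses to Ekwueme. In particular Ekwueme > Ferraro > Novak > Ekwueme is a majority cycle — no Condorcet winner exists.

none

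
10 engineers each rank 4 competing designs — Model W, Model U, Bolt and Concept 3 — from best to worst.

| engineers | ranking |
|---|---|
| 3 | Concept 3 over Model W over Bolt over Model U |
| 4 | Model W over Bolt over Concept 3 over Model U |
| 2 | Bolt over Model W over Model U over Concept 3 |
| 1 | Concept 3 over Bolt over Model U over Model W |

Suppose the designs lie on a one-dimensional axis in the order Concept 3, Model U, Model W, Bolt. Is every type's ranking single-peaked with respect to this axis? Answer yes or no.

no

Axis positions: Concept 3=1, Model U=2, Model W=3, Bolt=4.
Type 1: ranking walks positions 1-3-4-2; Model W is ranked above Model U even though Model U lies between Model W and the peak Concept 3 on the axis — preferences dip and rise again. Not single-peaked.
Type 2: ranking walks positions 3-4-1-2; Concept 3 is ranked above Model U even though Model U lies between Concept 3 and the peak Model W on the axis — preferences dip and rise again. Not single-peaked.
Type 3 (peak Bolt at position 4): ranking walks positions 4-3-2-1, expanding outward from the peak — single-peaked.
Type 4: ranking walks positions 1-4-2-3; Bolt is ranked above Model U even though Model U lies between Bolt and the peak Concept 3 on the axis — preferences dip and rise again. Not single-peaked.
Type 1 violates single-peakedness, so the profile is not single-peaked on this axis.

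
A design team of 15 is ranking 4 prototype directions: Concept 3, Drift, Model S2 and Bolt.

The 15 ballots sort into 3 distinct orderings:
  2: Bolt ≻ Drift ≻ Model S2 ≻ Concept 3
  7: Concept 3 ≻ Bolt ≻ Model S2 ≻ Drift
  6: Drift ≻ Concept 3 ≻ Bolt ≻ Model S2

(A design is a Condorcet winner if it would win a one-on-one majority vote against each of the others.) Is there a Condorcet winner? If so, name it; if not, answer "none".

none

Head-to-head results (15 engineers):
Concept 3–Drift: Drift 8–7.
Concept 3 vs Model S2: Concept 3, 13–2.
Concept 3 vs Bolt: Concept 3 preferred on 7+6 = 13 ballots; Concept 3 wins 13–2.
Drift vs Model S2: 2+6 = 8 for Drift, 7 for Model S2 — Drift by 8–7.
Drift vs Bolt: Bolt wins 9–6.
Model S2 vs Bolt: Model S2 is ranked higher on 0 ballots, Bolt on 15. Bolt wins 15–0.
No design is unbeaten: Concept 3 loses to Drift; Drift loses to Bolt; Model S2 loses to Concept 3; Bolt loses to Concept 3. In particular Concept 3 > Bolt > Drift > Concept 3 is a majority cycle — no Condorcet winner exists.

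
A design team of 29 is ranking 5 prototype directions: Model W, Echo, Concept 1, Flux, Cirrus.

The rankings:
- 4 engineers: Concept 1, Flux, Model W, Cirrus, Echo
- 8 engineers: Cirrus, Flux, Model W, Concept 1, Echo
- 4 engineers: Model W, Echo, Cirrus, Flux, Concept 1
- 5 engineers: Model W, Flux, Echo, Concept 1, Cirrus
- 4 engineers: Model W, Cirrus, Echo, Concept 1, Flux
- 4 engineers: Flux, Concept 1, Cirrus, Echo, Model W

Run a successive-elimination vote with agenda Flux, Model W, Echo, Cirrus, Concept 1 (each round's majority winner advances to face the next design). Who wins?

Cirrus

Round 1: Flux vs Model W — 16–13, Flux advances.
Round 2: Flux vs Echo — 21–8, Flux advances.
Round 3: Flux vs Cirrus — 13–16, Cirrus advances.
Round 4: Cirrus vs Concept 1 — 16–13, Cirrus advances.
The agenda winner is Cirrus.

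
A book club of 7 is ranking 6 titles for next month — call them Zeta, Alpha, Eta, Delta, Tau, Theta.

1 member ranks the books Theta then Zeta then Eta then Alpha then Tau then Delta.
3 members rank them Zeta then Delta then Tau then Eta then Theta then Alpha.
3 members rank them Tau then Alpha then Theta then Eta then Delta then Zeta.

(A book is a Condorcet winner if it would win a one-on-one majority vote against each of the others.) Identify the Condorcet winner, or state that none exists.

Head-to-head results (7 members):
Zeta–Alpha: Zeta 4–3.
Zeta–Eta: Zeta 4–3.
Zeta vs Delta: Zeta wins 4–3.
Zeta–Tau: Zeta 4–3.
Zeta–Theta: Theta 4–3.
Alpha vs Eta: Eta, 4–3.
Alpha–Delta: Alpha 4–3.
Alpha–Tau: Tau 6–1.
Alpha vs Theta: Theta wins 4–3.
Eta vs Delta: Eta, 4–3.
Eta vs Tau: Tau, 6–1.
Eta vs Theta: Theta wins 4–3.
Delta vs Tau: Tau wins 4–3.
Delta vs Theta: Theta wins 4–3.
Tau–Theta: Tau 6–1.
No book is unbeaten: Zeta loses to Theta; Alpha loses to Zeta; Eta loses to Zeta; Delta loses to Zeta; Tau loses to Zeta; Theta loses to Tau. In particular Zeta beats Tau beats Theta beats Zeta is a majority cycle — no Condorcet winner exists.

none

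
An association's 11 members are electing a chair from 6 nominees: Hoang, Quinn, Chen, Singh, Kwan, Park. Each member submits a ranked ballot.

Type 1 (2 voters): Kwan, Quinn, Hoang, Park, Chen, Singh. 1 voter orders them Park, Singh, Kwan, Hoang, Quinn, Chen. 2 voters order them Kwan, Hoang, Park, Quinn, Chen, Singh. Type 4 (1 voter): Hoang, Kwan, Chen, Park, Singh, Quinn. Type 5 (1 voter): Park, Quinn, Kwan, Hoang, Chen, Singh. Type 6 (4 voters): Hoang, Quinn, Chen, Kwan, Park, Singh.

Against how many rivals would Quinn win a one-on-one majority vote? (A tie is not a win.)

Quinn against each rival (11 voters):
Quinn vs Hoang: Quinn preferred on 2+1 = 3 ballots; Hoang wins 8–3.
Quinn–Chen: Quinn 10–1.
Quinn–Singh: Quinn 9–2.
Quinn vs Kwan: 5 to 6, Kwan.
Quinn–Park: Quinn 6–5.
Quinn beats Chen, Singh, Park; loses to Hoang, Kwan — 3 pairwise wins.

3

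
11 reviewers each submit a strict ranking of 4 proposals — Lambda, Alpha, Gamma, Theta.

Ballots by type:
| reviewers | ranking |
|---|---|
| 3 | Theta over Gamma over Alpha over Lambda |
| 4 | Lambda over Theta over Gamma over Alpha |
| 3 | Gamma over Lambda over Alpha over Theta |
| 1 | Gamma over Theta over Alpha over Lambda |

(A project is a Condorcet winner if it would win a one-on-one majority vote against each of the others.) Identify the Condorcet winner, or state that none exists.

none

Pairwise majorities:
Lambda vs Alpha: Lambda wins 7–4.
Lambda–Gamma: Gamma 7–4.
Lambda–Theta: Lambda 7–4.
Alpha–Gamma: Gamma 11–0.
Alpha–Theta: Theta 8–3.
Gamma vs Theta: Theta, 7–4.
Every project loses at least once (Lambda loses to Gamma; Alpha loses to Lambda; Gamma loses to Theta; Theta loses to Lambda). The majority relation contains the cycle Lambda → Theta → Gamma → Lambda, so there is no Condorcet winner.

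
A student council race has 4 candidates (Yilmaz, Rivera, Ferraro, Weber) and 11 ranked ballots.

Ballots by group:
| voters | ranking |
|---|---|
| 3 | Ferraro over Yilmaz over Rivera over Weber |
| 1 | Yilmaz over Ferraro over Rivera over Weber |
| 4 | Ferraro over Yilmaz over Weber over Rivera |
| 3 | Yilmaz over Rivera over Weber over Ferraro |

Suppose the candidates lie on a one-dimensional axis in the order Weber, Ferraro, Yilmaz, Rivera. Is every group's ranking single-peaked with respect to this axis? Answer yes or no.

no

Axis positions: Weber=1, Ferraro=2, Yilmaz=3, Rivera=4.
Group 1 (peak Ferraro at position 2): ranking walks positions 2-3-4-1, expanding outward from the peak — single-peaked.
Group 2 (peak Yilmaz at position 3): ranking walks positions 3-2-4-1, expanding outward from the peak — single-peaked.
Group 3 (peak Ferraro at position 2): ranking walks positions 2-3-1-4, expanding outward from the peak — single-peaked.
Group 4: ranking walks positions 3-4-1-2; Weber is ranked above Ferraro even though Ferraro lies between Weber and the peak Yilmaz on the axis — preferences dip and rise again. Not single-peaked.
Group 4 violates single-peakedness, so the profile is not single-peaked on this axis.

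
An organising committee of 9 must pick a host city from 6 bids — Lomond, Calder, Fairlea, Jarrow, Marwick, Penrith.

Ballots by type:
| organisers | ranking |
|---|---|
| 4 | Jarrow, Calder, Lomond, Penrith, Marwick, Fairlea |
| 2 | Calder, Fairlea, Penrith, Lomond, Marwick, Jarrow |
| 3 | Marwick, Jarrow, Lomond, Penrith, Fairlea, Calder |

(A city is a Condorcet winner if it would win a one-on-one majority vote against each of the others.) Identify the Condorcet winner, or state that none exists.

none

Pairwise majorities:
Lomond–Calder: Calder 6–3.
Lomond vs Fairlea: Lomond is ranked higher on 4+3 = 7 ballots, Fairlea on 2. Lomond wins 7–2.
Lomond–Jarrow: Jarrow 7–2.
Lomond vs Marwick: Lomond wins 6–3.
Lomond vs Penrith: Lomond wins 7–2.
Calder vs Fairlea: Calder, 6–3.
Calder vs Jarrow: Jarrow, 7–2.
Calder vs Marwick: Calder, 6–3.
Calder–Penrith: Calder 6–3.
Fairlea vs Jarrow: Fairlea is ranked higher on 2 ballots, Jarrow on 7. Jarrow wins 7–2.
Fairlea vs Marwick: 2 for Fairlea, 7 for Marwick — Marwick by 7–2.
Fairlea vs Penrith: 2 to 7, Penrith.
Jarrow vs Marwick: 4 to 5, Marwick.
Jarrow vs Penrith: Jarrow, 7–2.
Marwick vs Penrith: 3 for Marwick, 6 for Penrith — Penrith by 6–3.
Each city drops at least one matchup (Lomond loses to Calder; Calder loses to Jarrow; Fairlea loses to Lomond; Jarrow loses to Marwick; Marwick loses to Lomond; Penrith loses to Lomond); the cycle Lomond beats Marwick beats Jarrow beats Lomond rules out a Condorcet winner.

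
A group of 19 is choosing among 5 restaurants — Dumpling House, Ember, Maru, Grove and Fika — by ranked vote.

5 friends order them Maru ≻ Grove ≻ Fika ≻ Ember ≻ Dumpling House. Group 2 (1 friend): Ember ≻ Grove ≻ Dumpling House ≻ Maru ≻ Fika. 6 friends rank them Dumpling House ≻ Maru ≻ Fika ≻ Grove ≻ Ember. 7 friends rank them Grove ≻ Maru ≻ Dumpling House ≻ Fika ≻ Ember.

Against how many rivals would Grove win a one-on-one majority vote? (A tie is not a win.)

3

Grove against each rival (19 friends):
Grove vs Dumpling House: Grove, 13–6.
Grove vs Ember: Grove wins 18–1.
Grove vs Maru: Maru, 11–8.
Grove–Fika: Grove 13–6.
Grove beats Dumpling House, Ember, Fika; loses to Maru — 3 pairwise wins.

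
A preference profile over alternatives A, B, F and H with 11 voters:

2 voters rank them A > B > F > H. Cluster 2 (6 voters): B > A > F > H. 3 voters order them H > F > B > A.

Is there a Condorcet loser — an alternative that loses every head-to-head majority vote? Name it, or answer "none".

H

Pairwise majorities:
A vs B: 2 for A, 9 for B — B by 9–2.
A vs F: 2+6 = 8 for A, 3 for F — A by 8–3.
A–H: A 8–3.
B vs F: 2+6 = 8 for B, 3 for F — B by 8–3.
B vs H: B wins 8–3.
F vs H: F is ranked higher on 2+6 = 8 ballots, H on 3. F wins 8–3.
H loses to every other alternative — it is the Condorcet loser.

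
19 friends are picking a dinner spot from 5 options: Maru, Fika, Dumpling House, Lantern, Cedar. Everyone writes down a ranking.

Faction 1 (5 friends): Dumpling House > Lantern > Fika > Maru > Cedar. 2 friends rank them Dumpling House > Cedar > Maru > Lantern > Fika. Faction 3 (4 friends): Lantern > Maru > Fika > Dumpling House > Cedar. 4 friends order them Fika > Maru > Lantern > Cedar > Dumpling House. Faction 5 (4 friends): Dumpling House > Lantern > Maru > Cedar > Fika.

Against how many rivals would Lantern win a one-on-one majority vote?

Lantern against each rival (19 friends):
Lantern vs Maru: Lantern wins 13–6.
Lantern vs Fika: Lantern wins 15–4.
Lantern vs Dumpling House: Dumpling House, 11–8.
Lantern vs Cedar: Lantern preferred on 5+4+4+4 = 17 ballots; Lantern wins 17–2.
Lantern beats Maru, Fika, Cedar; loses to Dumpling House — 3 pairwise wins.

3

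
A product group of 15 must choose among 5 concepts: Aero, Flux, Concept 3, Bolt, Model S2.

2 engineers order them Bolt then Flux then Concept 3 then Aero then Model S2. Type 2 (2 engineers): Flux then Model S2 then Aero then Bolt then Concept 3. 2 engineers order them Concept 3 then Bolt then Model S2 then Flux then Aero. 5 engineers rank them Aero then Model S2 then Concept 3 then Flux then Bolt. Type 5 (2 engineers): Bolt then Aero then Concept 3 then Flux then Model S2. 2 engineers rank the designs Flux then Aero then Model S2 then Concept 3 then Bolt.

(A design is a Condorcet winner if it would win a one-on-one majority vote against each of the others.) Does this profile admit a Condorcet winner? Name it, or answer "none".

Head-to-head results (15 engineers):
Aero vs Flux: Flux, 8–7.
Aero vs Concept 3: Aero, 11–4.
Aero–Bolt: Aero 9–6.
Aero vs Model S2: Aero wins 11–4.
Flux vs Concept 3: Concept 3, 9–6.
Flux vs Bolt: Flux, 9–6.
Flux–Model S2: Flux 8–7.
Concept 3–Bolt: Concept 3 9–6.
Concept 3 vs Model S2: Model S2, 9–6.
Bolt vs Model S2: Model S2, 9–6.
No design is unbeaten: Aero loses to Flux; Flux loses to Concept 3; Concept 3 loses to Aero; Bolt loses to Aero; Model S2 loses to Aero. In particular Aero beats Concept 3 beats Flux beats Aero is a majority cycle — no Condorcet winner exists.

none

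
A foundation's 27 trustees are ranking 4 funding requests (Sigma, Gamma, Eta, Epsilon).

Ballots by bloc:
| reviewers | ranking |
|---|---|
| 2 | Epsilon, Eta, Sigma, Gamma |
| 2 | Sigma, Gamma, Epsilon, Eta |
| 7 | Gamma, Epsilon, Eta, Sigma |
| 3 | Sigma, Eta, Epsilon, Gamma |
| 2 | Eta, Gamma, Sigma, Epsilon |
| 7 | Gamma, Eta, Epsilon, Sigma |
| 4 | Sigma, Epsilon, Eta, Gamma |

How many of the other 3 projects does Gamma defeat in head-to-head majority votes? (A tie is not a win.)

3

Gamma against each rival (27 reviewers):
Gamma vs Sigma: Gamma is ranked higher on 7+2+7 = 16 ballots, Sigma on 11. Gamma wins 16–11.
Gamma vs Eta: Gamma wins 16–11.
Gamma–Epsilon: Gamma 18–9.
Gamma beats Sigma, Eta, Epsilon — 3 pairwise wins.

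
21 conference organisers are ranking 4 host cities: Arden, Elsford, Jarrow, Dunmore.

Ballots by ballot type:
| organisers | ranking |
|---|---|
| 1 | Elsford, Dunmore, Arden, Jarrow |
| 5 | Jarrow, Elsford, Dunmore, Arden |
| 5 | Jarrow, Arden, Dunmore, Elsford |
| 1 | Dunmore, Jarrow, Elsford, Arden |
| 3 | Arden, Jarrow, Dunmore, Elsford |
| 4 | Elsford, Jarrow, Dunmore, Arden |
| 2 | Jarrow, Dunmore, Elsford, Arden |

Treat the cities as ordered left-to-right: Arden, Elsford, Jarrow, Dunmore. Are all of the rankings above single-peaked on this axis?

no

Axis positions: Arden=1, Elsford=2, Jarrow=3, Dunmore=4.
Ballot type 1: ranking walks positions 2-4-1-3; Dunmore is ranked above Jarrow even though Jarrow lies between Dunmore and the peak Elsford on the axis — preferences dip and rise again. Not single-peaked.
Ballot type 2 (peak Jarrow at position 3): ranking walks positions 3-2-4-1, expanding outward from the peak — single-peaked.
Ballot type 3: ranking walks positions 3-1-4-2; Arden is ranked above Elsford even though Elsford lies between Arden and the peak Jarrow on the axis — preferences dip and rise again. Not single-peaked.
Ballot type 4 (peak Dunmore at position 4): ranking walks positions 4-3-2-1, expanding outward from the peak — single-peaked.
Ballot type 5: ranking walks positions 1-3-4-2; Jarrow is ranked above Elsford even though Elsford lies between Jarrow and the peak Arden on the axis — preferences dip and rise again. Not single-peaked.
Ballot type 6 (peak Elsford at position 2): ranking walks positions 2-3-4-1, expanding outward from the peak — single-peaked.
Ballot type 7 (peak Jarrow at position 3): ranking walks positions 3-4-2-1, expanding outward from the peak — single-peaked.
Ballot type 1 violates single-peakedness, so the profile is not single-peaked on this axis.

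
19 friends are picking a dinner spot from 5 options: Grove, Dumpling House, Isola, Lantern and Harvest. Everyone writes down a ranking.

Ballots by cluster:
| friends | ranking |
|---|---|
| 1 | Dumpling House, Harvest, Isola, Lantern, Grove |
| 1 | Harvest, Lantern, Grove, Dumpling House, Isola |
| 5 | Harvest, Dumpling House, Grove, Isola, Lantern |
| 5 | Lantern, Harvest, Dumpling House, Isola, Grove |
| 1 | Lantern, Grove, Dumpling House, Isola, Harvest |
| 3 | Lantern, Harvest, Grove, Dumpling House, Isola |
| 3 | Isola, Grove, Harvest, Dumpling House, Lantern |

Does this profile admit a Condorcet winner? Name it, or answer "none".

Harvest

Check each pair by majority over 19 ballots:
Grove vs Dumpling House: Grove is ranked higher on 1+1+3+3 = 8 ballots, Dumpling House on 11. Dumpling House wins 11–8.
Grove–Isola: Grove 10–9.
Grove vs Lantern: 5+3 = 8 for Grove, 11 for Lantern — Lantern by 11–8.
Grove vs Harvest: Harvest wins 15–4.
Dumpling House vs Isola: Dumpling House wins 16–3.
Dumpling House vs Lantern: Lantern, 10–9.
Dumpling House vs Harvest: Harvest, 17–2.
Isola vs Lantern: Lantern, 10–9.
Isola vs Harvest: Harvest, 15–4.
Lantern vs Harvest: Harvest, 10–9.
Harvest defeats every rival head-to-head and is the Condorcet winner.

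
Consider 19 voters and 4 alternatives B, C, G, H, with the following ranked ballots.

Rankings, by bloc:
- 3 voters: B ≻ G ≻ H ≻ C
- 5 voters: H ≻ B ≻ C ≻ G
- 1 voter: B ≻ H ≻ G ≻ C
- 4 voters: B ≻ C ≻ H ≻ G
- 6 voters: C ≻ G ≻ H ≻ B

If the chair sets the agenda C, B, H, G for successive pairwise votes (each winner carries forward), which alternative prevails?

Round 1: C vs B — 6–13, B advances.
Round 2: B vs H — 8–11, H advances.
Round 3: H vs G — 10–9, H advances.
H survives the agenda.

H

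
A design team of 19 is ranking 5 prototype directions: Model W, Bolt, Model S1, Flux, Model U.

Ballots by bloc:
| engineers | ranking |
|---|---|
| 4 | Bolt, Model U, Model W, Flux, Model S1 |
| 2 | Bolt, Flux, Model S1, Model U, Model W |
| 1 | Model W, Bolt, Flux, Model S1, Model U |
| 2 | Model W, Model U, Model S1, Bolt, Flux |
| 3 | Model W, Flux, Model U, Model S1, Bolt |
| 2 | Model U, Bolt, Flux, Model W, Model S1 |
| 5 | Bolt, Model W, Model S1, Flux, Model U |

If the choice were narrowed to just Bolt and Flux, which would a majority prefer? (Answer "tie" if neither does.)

Ballots ranking Bolt above Flux: 4 + 2 + 1 + 2 + 2 + 5 = 16.
Ballots ranking Flux above Bolt: 19 − 16 = 3.
Bolt wins the head-to-head 16–3.

Bolt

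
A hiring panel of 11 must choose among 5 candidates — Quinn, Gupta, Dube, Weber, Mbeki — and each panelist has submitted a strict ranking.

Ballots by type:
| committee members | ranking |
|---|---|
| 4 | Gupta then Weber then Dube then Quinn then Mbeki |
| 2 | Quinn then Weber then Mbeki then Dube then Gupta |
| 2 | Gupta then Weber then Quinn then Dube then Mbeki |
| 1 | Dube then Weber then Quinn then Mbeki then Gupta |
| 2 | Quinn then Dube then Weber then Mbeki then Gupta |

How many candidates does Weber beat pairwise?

3

Weber against each rival (11 committee members):
Weber–Quinn: Weber 7–4.
Weber vs Gupta: 2+1+2 = 5 for Weber, 6 for Gupta — Gupta by 6–5.
Weber vs Dube: Weber, 8–3.
Weber vs Mbeki: Weber is ranked higher on 4+2+2+1+2 = 11 ballots, Mbeki on 0. Weber wins 11–0.
Weber beats Quinn, Dube, Mbeki; loses to Gupta — 3 pairwise wins.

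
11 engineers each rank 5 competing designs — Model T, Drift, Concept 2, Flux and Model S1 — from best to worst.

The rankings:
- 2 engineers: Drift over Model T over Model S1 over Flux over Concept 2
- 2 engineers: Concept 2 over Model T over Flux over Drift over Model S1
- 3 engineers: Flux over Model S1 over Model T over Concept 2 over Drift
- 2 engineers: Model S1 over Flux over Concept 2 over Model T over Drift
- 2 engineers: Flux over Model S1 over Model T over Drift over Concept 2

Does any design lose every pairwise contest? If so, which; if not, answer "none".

Pairwise majorities:
Model T vs Drift: Model T wins 9–2.
Model T vs Concept 2: Model T preferred on 2+3+2 = 7 ballots; Model T wins 7–4.
Model T vs Flux: Flux, 7–4.
Model T vs Model S1: Model S1 wins 7–4.
Drift vs Concept 2: Drift preferred on 2+2 = 4 ballots; Concept 2 wins 7–4.
Drift vs Flux: Drift is ranked higher on 2 ballots, Flux on 9. Flux wins 9–2.
Drift vs Model S1: Model S1, 7–4.
Concept 2 vs Flux: Concept 2 preferred on 2 ballots; Flux wins 9–2.
Concept 2 vs Model S1: 2 to 9, Model S1.
Flux vs Model S1: Flux, 7–4.
Drift loses to every other design — it is the Condorcet loser.

Drift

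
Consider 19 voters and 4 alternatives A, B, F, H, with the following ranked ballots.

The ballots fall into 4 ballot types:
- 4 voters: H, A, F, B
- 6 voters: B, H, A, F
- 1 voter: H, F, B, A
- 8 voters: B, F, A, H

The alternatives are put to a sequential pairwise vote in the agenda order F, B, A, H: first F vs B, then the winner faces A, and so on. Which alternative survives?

Round 1: F vs B — 5–14, B advances.
Round 2: B vs A — 15–4, B advances.
Round 3: B vs H — 14–5, B advances.
The agenda winner is B.

B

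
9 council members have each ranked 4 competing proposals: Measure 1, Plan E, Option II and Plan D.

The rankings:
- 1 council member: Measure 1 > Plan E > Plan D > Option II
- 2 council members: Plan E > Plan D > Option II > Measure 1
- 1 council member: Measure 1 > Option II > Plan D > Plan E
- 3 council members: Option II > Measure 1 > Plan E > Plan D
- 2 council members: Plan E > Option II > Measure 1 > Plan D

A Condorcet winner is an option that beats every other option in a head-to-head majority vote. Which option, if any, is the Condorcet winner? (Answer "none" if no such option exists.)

none

Head-to-head results (9 council members):
Measure 1 vs Plan E: Measure 1 preferred on 1+1+3 = 5 ballots; Measure 1 wins 5–4.
Measure 1 vs Option II: Option II, 7–2.
Measure 1 vs Plan D: Measure 1 wins 7–2.
Plan E–Option II: Plan E 5–4.
Plan E–Plan D: Plan E 8–1.
Option II vs Plan D: Option II preferred on 1+3+2 = 6 ballots; Option II wins 6–3.
Every option loses at least once (Measure 1 loses to Option II; Plan E loses to Measure 1; Option II loses to Plan E; Plan D loses to Measure 1). The majority relation contains the cycle Measure 1 beats Plan E beats Option II beats Measure 1, so there is no Condorcet winner.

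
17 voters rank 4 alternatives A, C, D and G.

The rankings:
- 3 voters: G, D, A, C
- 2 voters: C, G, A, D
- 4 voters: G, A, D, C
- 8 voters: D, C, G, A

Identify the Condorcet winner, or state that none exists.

none

Check each pair by majority over 17 ballots:
A vs C: C wins 10–7.
A–D: D 11–6.
A vs G: G wins 17–0.
C–D: D 15–2.
C vs G: C, 10–7.
D vs G: G wins 9–8.
Every alternative loses at least once (A loses to C; C loses to D; D loses to G; G loses to C). The majority relation contains the cycle C → G → D → C, so there is no Condorcet winner.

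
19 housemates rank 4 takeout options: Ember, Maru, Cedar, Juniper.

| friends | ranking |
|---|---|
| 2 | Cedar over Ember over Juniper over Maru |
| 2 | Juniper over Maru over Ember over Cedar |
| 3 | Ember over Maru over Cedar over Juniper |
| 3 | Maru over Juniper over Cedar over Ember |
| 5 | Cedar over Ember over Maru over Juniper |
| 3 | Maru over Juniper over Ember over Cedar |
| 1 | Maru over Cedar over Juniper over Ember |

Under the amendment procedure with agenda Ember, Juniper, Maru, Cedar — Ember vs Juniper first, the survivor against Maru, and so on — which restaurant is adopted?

Cedar

Round 1: Ember vs Juniper — 10–9, Ember advances.
Round 2: Ember vs Maru — 10–9, Ember advances.
Round 3: Ember vs Cedar — 8–11, Cedar advances.
The agenda winner is Cedar.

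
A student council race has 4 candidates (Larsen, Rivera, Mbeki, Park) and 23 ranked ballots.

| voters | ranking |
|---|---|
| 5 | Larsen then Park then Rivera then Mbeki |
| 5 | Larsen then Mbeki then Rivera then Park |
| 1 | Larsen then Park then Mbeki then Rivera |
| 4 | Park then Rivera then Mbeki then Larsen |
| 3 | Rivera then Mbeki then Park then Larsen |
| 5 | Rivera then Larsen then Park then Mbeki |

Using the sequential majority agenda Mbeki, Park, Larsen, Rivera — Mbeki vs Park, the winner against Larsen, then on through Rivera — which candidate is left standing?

Round 1: Mbeki vs Park — 8–15, Park advances.
Round 2: Park vs Larsen — 7–16, Larsen advances.
Round 3: Larsen vs Rivera — 11–12, Rivera advances.
The agenda winner is Rivera.

Rivera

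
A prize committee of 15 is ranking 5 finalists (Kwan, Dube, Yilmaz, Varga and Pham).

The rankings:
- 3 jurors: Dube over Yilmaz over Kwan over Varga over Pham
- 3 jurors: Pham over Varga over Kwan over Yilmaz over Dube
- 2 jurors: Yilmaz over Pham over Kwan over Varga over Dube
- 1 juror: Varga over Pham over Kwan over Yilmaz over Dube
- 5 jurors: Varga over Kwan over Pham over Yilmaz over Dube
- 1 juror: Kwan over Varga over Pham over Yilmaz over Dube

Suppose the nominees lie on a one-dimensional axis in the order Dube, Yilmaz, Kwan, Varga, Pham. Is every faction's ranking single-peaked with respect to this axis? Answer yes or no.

no

Axis positions: Dube=1, Yilmaz=2, Kwan=3, Varga=4, Pham=5.
Faction 1 (peak Dube at position 1): ranking walks positions 1-2-3-4-5, expanding outward from the peak — single-peaked.
Faction 2 (peak Pham at position 5): ranking walks positions 5-4-3-2-1, expanding outward from the peak — single-peaked.
Faction 3: ranking walks positions 2-5-3-4-1; Pham is ranked above Kwan even though Kwan lies between Pham and the peak Yilmaz on the axis — preferences dip and rise again. Not single-peaked.
Faction 4 (peak Varga at position 4): ranking walks positions 4-5-3-2-1, expanding outward from the peak — single-peaked.
Faction 5 (peak Varga at position 4): ranking walks positions 4-3-5-2-1, expanding outward from the peak — single-peaked.
Faction 6 (peak Kwan at position 3): ranking walks positions 3-4-5-2-1, expanding outward from the peak — single-peaked.
Faction 3 violates single-peakedness, so the profile is not single-peaked on this axis.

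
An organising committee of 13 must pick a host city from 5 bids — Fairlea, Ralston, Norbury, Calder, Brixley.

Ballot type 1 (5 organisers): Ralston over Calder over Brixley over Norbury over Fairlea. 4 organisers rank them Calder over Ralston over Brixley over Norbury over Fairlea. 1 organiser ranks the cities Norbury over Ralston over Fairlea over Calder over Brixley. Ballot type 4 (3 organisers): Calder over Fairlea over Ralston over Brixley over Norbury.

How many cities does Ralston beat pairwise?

3

Ralston against each rival (13 organisers):
Ralston vs Fairlea: 5+4+1 = 10 for Ralston, 3 for Fairlea — Ralston by 10–3.
Ralston vs Norbury: 12 to 1, Ralston.
Ralston vs Calder: Calder, 7–6.
Ralston vs Brixley: Ralston, 13–0.
Ralston beats Fairlea, Norbury, Brixley; loses to Calder — 3 pairwise wins.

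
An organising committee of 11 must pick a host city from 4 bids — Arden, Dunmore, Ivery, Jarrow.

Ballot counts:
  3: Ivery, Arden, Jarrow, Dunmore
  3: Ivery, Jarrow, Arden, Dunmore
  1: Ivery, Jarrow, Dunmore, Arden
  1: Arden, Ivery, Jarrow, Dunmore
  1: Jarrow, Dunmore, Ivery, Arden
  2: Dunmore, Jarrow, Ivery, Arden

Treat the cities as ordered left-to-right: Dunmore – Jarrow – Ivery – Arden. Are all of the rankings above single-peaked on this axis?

yes

Axis positions: Dunmore=1, Jarrow=2, Ivery=3, Arden=4.
Type 1 (peak Ivery at position 3): ranking walks positions 3-4-2-1, expanding outward from the peak — single-peaked.
Type 2 (peak Ivery at position 3): ranking walks positions 3-2-4-1, expanding outward from the peak — single-peaked.
Type 3 (peak Ivery at position 3): ranking walks positions 3-2-1-4, expanding outward from the peak — single-peaked.
Type 4 (peak Arden at position 4): ranking walks positions 4-3-2-1, expanding outward from the peak — single-peaked.
Type 5 (peak Jarrow at position 2): ranking walks positions 2-1-3-4, expanding outward from the peak — single-peaked.
Type 6 (peak Dunmore at position 1): ranking walks positions 1-2-3-4, expanding outward from the peak — single-peaked.
Every ranking is single-peaked on this axis.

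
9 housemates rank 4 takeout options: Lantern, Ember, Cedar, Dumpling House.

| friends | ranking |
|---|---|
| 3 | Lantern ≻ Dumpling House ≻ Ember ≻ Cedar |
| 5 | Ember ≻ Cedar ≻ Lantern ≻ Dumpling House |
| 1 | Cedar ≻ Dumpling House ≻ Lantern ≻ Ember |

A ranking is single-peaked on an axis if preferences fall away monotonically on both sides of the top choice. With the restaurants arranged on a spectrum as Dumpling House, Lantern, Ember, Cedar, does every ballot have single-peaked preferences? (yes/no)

Axis positions: Dumpling House=1, Lantern=2, Ember=3, Cedar=4.
Group 1 (peak Lantern at position 2): ranking walks positions 2-1-3-4, expanding outward from the peak — single-peaked.
Group 2 (peak Ember at position 3): ranking walks positions 3-4-2-1, expanding outward from the peak — single-peaked.
Group 3: ranking walks positions 4-1-2-3; Dumpling House is ranked above Ember even though Ember lies between Dumpling House and the peak Cedar on the axis — preferences dip and rise again. Not single-peaked.
Group 3 violates single-peakedness, so the profile is not single-peaked on this axis.

no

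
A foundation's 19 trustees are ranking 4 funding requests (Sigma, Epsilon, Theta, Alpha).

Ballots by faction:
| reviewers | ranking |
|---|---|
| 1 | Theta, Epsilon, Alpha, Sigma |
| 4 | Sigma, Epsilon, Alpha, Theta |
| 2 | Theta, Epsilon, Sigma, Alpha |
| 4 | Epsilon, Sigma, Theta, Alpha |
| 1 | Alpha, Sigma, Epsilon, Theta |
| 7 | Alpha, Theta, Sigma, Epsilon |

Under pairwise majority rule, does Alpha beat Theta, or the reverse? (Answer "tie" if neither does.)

Ballots ranking Alpha above Theta: 4 + 1 + 7 = 12.
Ballots ranking Theta above Alpha: 19 − 12 = 7.
Alpha wins the head-to-head 12–7.

Alpha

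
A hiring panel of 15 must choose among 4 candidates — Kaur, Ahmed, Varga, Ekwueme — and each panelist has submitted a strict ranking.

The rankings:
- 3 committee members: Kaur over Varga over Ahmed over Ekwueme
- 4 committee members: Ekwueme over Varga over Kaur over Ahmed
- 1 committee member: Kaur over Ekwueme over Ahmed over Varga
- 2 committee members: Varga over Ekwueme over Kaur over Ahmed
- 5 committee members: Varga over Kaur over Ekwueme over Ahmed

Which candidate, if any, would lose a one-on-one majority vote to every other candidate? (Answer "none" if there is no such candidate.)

Head-to-head results (15 committee members):
Kaur vs Ahmed: Kaur wins 15–0.
Kaur vs Varga: Varga, 11–4.
Kaur vs Ekwueme: Kaur is ranked higher on 3+1+5 = 9 ballots, Ekwueme on 6. Kaur wins 9–6.
Ahmed vs Varga: 1 to 14, Varga.
Ahmed vs Ekwueme: Ahmed is ranked higher on 3 ballots, Ekwueme on 12. Ekwueme wins 12–3.
Varga vs Ekwueme: Varga is ranked higher on 3+2+5 = 10 ballots, Ekwueme on 5. Varga wins 10–5.
Ahmed loses to every other candidate — it is the Condorcet loser.

Ahmed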